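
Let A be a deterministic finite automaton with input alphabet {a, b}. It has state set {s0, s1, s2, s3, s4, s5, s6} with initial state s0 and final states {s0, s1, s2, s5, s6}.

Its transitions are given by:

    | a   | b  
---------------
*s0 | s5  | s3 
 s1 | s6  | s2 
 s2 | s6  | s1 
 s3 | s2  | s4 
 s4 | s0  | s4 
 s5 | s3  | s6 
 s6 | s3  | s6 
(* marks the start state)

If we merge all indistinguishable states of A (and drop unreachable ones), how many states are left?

Start with accepting vs non-accepting: {s0,s1,s2,s5,s6} | {s3,s4}.
Split {s0,s1,s2,s5,s6} by δ(·,a) → {s0,s1,s2} and {s5,s6}.
Split {s0,s1,s2} by δ(·,b) → {s1,s2} and {s0}.
On input a, block {s3,s4} splits into {s3} and {s4}.
Stable partition: {s1,s2} | {s3} | {s5,s6} | {s0} | {s4} — 5 equivalence classes.

5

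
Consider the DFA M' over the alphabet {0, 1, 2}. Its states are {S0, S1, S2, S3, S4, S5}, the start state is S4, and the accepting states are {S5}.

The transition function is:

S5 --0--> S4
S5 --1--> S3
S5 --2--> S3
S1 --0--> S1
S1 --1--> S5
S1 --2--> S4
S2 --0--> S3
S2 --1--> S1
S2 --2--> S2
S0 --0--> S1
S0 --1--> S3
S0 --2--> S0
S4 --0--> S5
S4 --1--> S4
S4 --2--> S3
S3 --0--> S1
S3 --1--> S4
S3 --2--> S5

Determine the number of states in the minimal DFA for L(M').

Reachable states from the start: {S1,S3,S4,S5}. Unreachable: {S0,S2} — drop them.
Initial partition by acceptance: {S5} | {S1,S3,S4}.
On input 0, block {S1,S3,S4} splits into {S1,S3} and {S4}.
Split {S1,S3} by δ(·,1) → {S1} and {S3}.
Stable partition: {S5} | {S1} | {S4} | {S3} — 4 equivalence classes.

4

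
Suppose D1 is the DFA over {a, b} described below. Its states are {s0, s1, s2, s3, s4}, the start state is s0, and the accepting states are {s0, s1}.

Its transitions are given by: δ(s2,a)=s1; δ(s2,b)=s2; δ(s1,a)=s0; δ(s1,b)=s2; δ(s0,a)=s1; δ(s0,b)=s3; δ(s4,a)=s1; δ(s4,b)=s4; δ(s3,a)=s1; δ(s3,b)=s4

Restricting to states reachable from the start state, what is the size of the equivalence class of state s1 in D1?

Initial partition by acceptance: {s0,s1} | {s2,s3,s4}.
Stable partition: {s0,s1} | {s2,s3,s4} — 2 equivalence classes.
The equivalence class containing s1 is {s0,s1}, of size 2.

2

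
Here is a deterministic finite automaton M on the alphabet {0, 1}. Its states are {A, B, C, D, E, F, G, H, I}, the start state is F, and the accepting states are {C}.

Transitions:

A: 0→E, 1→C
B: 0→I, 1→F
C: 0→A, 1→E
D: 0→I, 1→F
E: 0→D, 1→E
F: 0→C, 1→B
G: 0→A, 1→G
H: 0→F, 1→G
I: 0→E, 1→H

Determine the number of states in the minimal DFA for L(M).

8

All states are reachable from the start state.
Initial partition by acceptance: {C} | {A,B,D,E,F,G,H,I}.
Split {A,B,D,E,F,G,H,I} by δ(·,0) → {A,B,D,E,G,H,I} and {F}.
On input 0, block {A,B,D,E,G,H,I} splits into {A,B,D,E,G,I} and {H}.
On input 1, block {A,B,D,E,G,I} splits into {B,D} and {E,G} and {A} and {I}.
Split {E,G} by δ(·,0) → {E} and {G}.
The partition is now stable with 8 blocks: {C} | {B,D} | {F} | {H} | {E} | {A} | {I} | {G}.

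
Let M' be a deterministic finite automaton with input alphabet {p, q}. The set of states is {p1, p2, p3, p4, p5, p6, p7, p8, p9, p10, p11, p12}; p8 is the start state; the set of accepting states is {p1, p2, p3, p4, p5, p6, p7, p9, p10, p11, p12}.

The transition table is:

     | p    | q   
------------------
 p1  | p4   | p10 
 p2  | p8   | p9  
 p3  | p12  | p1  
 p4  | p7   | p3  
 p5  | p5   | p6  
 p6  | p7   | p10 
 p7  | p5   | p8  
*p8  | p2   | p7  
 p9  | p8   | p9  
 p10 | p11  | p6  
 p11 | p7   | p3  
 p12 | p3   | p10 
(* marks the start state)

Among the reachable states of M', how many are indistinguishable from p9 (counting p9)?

2

P0 = {p1,p2,p3,p4,p5,p6,p7,p9,p10,p11,p12} | {p8}.
Split {p1,p2,p3,p4,p5,p6,p7,p9,p10,p11,p12} by δ(·,p) → {p1,p3,p4,p5,p6,p7,p10,p11,p12} and {p2,p9}.
On input q, block {p1,p3,p4,p5,p6,p7,p10,p11,p12} splits into {p1,p3,p4,p5,p6,p10,p11,p12} and {p7}.
Refine {p1,p3,p4,p5,p6,p10,p11,p12} on symbol p: members go to different blocks, giving {p1,p3,p5,p10,p12} and {p4,p6,p11}.
Refine {p1,p3,p5,p10,p12} on symbol p: members go to different blocks, giving {p3,p5,p12} and {p1,p10}.
Refine {p3,p5,p12} on symbol q: members go to different blocks, giving {p3,p12} and {p5}.
On input q, block {p4,p6,p11} splits into {p4,p11} and {p6}.
Split {p1,p10} by δ(·,q) → {p1} and {p10}.
Split {p3,p12} by δ(·,q) → {p3} and {p12}.
No further refinement is possible. Final partition (10 blocks): {p3} | {p8} | {p2,p9} | {p7} | {p4,p11} | {p1} | {p5} | {p6} | {p10} | {p12}.
The equivalence class containing p9 is {p2,p9}, of size 2.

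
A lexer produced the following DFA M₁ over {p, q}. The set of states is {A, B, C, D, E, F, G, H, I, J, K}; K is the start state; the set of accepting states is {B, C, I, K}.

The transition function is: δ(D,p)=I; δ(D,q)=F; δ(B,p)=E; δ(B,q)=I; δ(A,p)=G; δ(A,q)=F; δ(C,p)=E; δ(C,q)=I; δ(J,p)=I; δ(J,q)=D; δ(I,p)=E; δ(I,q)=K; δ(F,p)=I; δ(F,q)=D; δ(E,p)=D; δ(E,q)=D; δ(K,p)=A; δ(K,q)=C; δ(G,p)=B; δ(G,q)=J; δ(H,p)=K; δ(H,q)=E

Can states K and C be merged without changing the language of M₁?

States {H} cannot be reached from the start state, so discard them.
Initial partition by acceptance: {B,C,I,K} | {A,D,E,F,G,J}.
Refine {A,D,E,F,G,J} on symbol p: members go to different blocks, giving {D,F,G,J} and {A,E}.
No further refinement is possible. Final partition (3 blocks): {B,C,I,K} | {D,F,G,J} | {A,E}.
K and C lie in the same block of the stable partition, so they are equivalent — no string distinguishes them.

Yes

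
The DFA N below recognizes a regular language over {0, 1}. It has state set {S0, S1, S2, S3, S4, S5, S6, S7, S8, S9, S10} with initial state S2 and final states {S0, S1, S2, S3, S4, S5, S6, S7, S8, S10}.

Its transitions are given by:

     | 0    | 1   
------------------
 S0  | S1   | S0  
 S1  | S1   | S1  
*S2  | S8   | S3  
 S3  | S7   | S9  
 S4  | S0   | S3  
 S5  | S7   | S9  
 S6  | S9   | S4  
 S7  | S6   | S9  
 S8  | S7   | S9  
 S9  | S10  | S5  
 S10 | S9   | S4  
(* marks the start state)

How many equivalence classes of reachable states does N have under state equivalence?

Every state is reachable, so we keep all 11.
P0 = {S0,S1,S2,S3,S4,S5,S6,S7,S8,S10} | {S9}.
Split {S0,S1,S2,S3,S4,S5,S6,S7,S8,S10} by δ(·,0) → {S0,S1,S2,S3,S4,S5,S7,S8} and {S6,S10}.
On input 0, block {S0,S1,S2,S3,S4,S5,S7,S8} splits into {S0,S1,S2,S3,S4,S5,S8} and {S7}.
Split {S0,S1,S2,S3,S4,S5,S8} by δ(·,0) → {S0,S1,S2,S4} and {S3,S5,S8}.
Refine {S0,S1,S2,S4} on symbol 0: members go to different blocks, giving {S0,S1,S4} and {S2}.
On input 1, block {S0,S1,S4} splits into {S0,S1} and {S4}.
Stable partition: {S0,S1} | {S9} | {S6,S10} | {S7} | {S3,S5,S8} | {S2} | {S4} — 7 equivalence classes.

7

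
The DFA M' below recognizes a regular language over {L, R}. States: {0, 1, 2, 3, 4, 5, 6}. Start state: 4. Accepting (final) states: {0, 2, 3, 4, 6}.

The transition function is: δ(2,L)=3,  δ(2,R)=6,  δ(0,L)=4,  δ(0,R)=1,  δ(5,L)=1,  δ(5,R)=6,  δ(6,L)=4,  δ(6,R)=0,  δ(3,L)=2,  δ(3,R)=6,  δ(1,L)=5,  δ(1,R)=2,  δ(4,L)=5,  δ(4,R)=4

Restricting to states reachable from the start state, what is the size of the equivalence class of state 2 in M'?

2

Start with accepting vs non-accepting: {0,2,3,4,6} | {1,5}.
Refine {0,2,3,4,6} on symbol L: members go to different blocks, giving {0,2,3,6} and {4}.
On input L, block {0,2,3,6} splits into {0,6} and {2,3}.
On input R, block {0,6} splits into {0} and {6}.
Refine {1,5} on symbol R: members go to different blocks, giving {1} and {5}.
No further refinement is possible. Final partition (6 blocks): {0} | {1} | {4} | {2,3} | {6} | {5}.
The equivalence class containing 2 is {2,3}, of size 2.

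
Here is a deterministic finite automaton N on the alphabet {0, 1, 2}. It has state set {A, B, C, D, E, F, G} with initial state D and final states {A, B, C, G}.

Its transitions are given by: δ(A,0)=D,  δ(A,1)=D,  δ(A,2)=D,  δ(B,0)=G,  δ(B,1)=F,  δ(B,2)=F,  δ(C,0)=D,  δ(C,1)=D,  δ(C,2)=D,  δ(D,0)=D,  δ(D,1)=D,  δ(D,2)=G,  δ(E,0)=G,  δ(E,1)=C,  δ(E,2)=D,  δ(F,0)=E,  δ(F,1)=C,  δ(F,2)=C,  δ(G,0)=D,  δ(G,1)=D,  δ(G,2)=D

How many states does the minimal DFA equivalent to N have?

2

Reachable states from the start: {D,G}. Unreachable: {A,B,C,E,F} — drop them.
Initial partition by acceptance: {G} | {D}.
No further refinement is possible. Final partition (2 blocks): {G} | {D}.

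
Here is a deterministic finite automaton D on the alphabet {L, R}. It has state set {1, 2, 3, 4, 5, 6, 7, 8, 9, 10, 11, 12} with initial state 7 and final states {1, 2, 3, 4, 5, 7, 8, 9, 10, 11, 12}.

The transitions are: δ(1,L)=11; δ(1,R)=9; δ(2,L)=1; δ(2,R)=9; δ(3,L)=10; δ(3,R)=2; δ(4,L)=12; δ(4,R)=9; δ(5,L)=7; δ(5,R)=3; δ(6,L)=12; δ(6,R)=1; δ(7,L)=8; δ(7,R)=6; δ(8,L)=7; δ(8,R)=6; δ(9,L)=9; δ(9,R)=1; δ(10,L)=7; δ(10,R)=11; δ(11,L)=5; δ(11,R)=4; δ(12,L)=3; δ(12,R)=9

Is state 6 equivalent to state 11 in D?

Every state is reachable, so we keep all 12.
P0 = {1,2,3,4,5,7,8,9,10,11,12} | {6}.
On input R, block {1,2,3,4,5,7,8,9,10,11,12} splits into {1,2,3,4,5,9,10,11,12} and {7,8}.
Refine {1,2,3,4,5,9,10,11,12} on symbol L: members go to different blocks, giving {1,2,3,4,9,11,12} and {5,10}.
On input L, block {1,2,3,4,9,11,12} splits into {1,2,4,9,12} and {3,11}.
On input L, block {1,2,4,9,12} splits into {2,4,9} and {1,12}.
On input L, block {2,4,9} splits into {2,4} and {9}.
No further refinement is possible. Final partition (7 blocks): {2,4} | {6} | {7,8} | {5,10} | {3,11} | {1,12} | {9}.
6 and 11 end up in different blocks, so they are distinguishable. For instance, the string 'ε' is accepted from only 11.

No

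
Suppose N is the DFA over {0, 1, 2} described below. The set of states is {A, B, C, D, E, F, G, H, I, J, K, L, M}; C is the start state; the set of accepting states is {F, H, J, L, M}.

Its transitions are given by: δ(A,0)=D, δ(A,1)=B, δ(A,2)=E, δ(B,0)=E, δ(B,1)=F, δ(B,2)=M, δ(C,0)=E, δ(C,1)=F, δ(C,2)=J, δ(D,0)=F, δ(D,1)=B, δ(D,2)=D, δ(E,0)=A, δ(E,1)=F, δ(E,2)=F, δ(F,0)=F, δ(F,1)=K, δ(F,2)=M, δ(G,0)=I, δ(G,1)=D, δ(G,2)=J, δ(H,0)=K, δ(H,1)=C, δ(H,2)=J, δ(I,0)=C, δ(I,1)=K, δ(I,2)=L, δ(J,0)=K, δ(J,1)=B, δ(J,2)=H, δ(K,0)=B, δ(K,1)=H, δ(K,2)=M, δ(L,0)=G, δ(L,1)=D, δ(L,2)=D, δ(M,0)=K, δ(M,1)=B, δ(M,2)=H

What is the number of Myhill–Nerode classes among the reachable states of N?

States {G,I,L} cannot be reached from the start state, so discard them.
Start with accepting vs non-accepting: {F,H,J,M} | {A,B,C,D,E,K}.
Refine {F,H,J,M} on symbol 0: members go to different blocks, giving {H,J,M} and {F}.
Refine {A,B,C,D,E,K} on symbol 0: members go to different blocks, giving {A,B,C,E,K} and {D}.
Split {A,B,C,E,K} by δ(·,0) → {B,C,E,K} and {A}.
Refine {B,C,E,K} on symbol 0: members go to different blocks, giving {B,C,K} and {E}.
On input 0, block {B,C,K} splits into {B,C} and {K}.
No further refinement is possible. Final partition (7 blocks): {H,J,M} | {B,C} | {F} | {D} | {A} | {E} | {K}.

7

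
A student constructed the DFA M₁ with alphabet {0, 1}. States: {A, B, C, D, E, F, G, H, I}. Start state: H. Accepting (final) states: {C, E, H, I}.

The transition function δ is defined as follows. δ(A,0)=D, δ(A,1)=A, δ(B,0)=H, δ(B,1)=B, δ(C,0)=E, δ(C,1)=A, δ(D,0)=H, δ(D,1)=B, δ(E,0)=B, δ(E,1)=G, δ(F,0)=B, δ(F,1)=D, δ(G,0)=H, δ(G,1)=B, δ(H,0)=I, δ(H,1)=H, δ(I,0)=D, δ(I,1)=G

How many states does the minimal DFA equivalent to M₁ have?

States {A,C,E,F} cannot be reached from the start state, so discard them.
Initial partition by acceptance: {H,I} | {B,D,G}.
Refine {H,I} on symbol 0: members go to different blocks, giving {H} and {I}.
No further refinement is possible. Final partition (3 blocks): {H} | {B,D,G} | {I}.

3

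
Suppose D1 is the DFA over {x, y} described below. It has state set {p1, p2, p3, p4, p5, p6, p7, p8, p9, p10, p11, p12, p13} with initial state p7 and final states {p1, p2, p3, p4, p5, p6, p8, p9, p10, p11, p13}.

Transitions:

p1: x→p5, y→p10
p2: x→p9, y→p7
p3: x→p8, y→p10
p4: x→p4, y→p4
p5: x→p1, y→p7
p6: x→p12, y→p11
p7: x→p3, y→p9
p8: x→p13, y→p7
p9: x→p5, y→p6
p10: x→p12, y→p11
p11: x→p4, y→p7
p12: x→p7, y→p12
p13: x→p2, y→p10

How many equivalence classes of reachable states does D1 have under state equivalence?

7

Start with accepting vs non-accepting: {p1,p2,p3,p4,p5,p6,p8,p9,p10,p11,p13} | {p7,p12}.
Refine {p1,p2,p3,p4,p5,p6,p8,p9,p10,p11,p13} on symbol x: members go to different blocks, giving {p1,p2,p3,p4,p5,p8,p9,p11,p13} and {p6,p10}.
On input y, block {p1,p2,p3,p4,p5,p8,p9,p11,p13} splits into {p1,p3,p9,p13} and {p2,p5,p8,p11} and {p4}.
Split {p7,p12} by δ(·,x) → {p7} and {p12}.
Split {p2,p5,p8,p11} by δ(·,x) → {p2,p5,p8} and {p11}.
No further refinement is possible. Final partition (7 blocks): {p1,p3,p9,p13} | {p7} | {p6,p10} | {p2,p5,p8} | {p4} | {p12} | {p11}.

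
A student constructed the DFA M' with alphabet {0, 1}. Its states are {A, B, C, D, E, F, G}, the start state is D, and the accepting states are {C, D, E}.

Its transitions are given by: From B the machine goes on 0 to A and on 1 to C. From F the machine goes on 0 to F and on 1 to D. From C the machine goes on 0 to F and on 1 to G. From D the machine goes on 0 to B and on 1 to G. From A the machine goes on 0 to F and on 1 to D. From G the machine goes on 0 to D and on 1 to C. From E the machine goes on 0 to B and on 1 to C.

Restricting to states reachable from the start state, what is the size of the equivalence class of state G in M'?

1

States {E} cannot be reached from the start state, so discard them.
Start with accepting vs non-accepting: {C,D} | {A,B,F,G}.
On input 0, block {A,B,F,G} splits into {A,B,F} and {G}.
Stable partition: {C,D} | {A,B,F} | {G} — 3 equivalence classes.
State G belongs to the block {G}, which has 1 states.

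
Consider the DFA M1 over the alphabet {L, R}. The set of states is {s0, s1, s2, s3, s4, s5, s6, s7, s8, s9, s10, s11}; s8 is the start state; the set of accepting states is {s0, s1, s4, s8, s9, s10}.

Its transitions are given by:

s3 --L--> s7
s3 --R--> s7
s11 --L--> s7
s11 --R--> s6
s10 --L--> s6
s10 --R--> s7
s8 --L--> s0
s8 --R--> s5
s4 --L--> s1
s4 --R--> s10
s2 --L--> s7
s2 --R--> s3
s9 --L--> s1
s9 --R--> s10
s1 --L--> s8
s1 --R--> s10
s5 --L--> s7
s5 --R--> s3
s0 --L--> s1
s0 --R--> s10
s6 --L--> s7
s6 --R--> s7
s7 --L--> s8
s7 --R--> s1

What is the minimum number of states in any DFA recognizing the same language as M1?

7

First remove the unreachable states {s2,s4,s9,s11}; 8 states remain.
P0 = {s0,s1,s8,s10} | {s3,s5,s6,s7}.
Refine {s0,s1,s8,s10} on symbol L: members go to different blocks, giving {s0,s1,s8} and {s10}.
Split {s0,s1,s8} by δ(·,R) → {s0,s1} and {s8}.
On input L, block {s0,s1} splits into {s0} and {s1}.
On input L, block {s3,s5,s6,s7} splits into {s3,s5,s6} and {s7}.
Refine {s3,s5,s6} on symbol R: members go to different blocks, giving {s3,s6} and {s5}.
Stable partition: {s0} | {s3,s6} | {s10} | {s8} | {s1} | {s7} | {s5} — 7 equivalence classes.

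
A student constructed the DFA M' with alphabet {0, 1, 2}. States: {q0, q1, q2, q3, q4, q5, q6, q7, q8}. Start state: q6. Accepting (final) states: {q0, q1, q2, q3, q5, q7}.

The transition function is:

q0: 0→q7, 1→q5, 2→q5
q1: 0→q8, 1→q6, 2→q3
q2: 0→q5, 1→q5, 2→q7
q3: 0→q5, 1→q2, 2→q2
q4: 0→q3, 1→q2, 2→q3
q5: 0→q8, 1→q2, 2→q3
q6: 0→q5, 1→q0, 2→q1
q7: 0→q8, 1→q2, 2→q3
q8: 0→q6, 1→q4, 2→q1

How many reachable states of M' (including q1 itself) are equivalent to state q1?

1

Initial partition by acceptance: {q0,q1,q2,q3,q5,q7} | {q4,q6,q8}.
Refine {q0,q1,q2,q3,q5,q7} on symbol 0: members go to different blocks, giving {q0,q2,q3} and {q1,q5,q7}.
Split {q0,q2,q3} by δ(·,1) → {q0,q2} and {q3}.
Refine {q4,q6,q8} on symbol 0: members go to different blocks, giving {q4} and {q6} and {q8}.
Split {q1,q5,q7} by δ(·,1) → {q5,q7} and {q1}.
No further refinement is possible. Final partition (7 blocks): {q0,q2} | {q4} | {q5,q7} | {q3} | {q6} | {q8} | {q1}.
State q1 belongs to the block {q1}, which has 1 states.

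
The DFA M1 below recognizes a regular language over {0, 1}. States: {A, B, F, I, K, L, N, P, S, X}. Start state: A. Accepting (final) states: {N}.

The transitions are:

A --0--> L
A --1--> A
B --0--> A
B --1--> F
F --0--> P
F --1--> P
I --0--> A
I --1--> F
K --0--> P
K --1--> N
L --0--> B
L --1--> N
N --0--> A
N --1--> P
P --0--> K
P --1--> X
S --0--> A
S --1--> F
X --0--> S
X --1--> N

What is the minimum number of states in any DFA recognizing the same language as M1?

7

First remove the unreachable states {I}; 9 states remain.
Start with accepting vs non-accepting: {N} | {A,B,F,K,L,P,S,X}.
Split {A,B,F,K,L,P,S,X} by δ(·,1) → {A,B,F,P,S} and {K,L,X}.
Split {A,B,F,P,S} by δ(·,0) → {B,F,S} and {A,P}.
Split {B,F,S} by δ(·,1) → {B,S} and {F}.
Refine {K,L,X} on symbol 0: members go to different blocks, giving {L,X} and {K}.
Split {A,P} by δ(·,0) → {P} and {A}.
No further refinement is possible. Final partition (7 blocks): {N} | {B,S} | {L,X} | {P} | {F} | {K} | {A}.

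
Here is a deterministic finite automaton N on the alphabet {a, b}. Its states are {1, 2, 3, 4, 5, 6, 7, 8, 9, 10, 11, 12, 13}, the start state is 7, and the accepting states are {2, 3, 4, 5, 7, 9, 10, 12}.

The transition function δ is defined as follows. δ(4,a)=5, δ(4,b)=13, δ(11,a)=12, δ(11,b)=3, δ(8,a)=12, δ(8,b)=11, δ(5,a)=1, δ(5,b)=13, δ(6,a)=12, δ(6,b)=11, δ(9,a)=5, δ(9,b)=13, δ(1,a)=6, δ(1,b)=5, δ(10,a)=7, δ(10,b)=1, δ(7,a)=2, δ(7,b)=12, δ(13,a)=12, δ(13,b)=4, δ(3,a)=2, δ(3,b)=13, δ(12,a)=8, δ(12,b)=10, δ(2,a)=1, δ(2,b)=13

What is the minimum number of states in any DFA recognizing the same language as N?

States {9} cannot be reached from the start state, so discard them.
P0 = {2,3,4,5,7,10,12} | {1,6,8,11,13}.
On input a, block {2,3,4,5,7,10,12} splits into {3,4,7,10} and {2,5,12}.
Split {3,4,7,10} by δ(·,a) → {3,4,7} and {10}.
On input b, block {3,4,7} splits into {3,4} and {7}.
On input a, block {1,6,8,11,13} splits into {6,8,11,13} and {1}.
Refine {6,8,11,13} on symbol b: members go to different blocks, giving {6,8} and {11,13}.
On input a, block {2,5,12} splits into {2,5} and {12}.
The partition is now stable with 8 blocks: {3,4} | {6,8} | {2,5} | {10} | {7} | {1} | {11,13} | {12}.

8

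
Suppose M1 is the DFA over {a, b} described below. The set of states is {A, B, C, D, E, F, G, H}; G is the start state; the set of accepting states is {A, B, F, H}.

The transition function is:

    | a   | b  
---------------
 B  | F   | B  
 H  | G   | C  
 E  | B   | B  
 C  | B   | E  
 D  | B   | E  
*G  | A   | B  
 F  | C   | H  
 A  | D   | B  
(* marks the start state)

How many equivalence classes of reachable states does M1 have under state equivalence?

Every state is reachable, so we keep all 8.
P0 = {A,B,F,H} | {C,D,E,G}.
On input a, block {A,B,F,H} splits into {A,F,H} and {B}.
On input b, block {A,F,H} splits into {A} and {F} and {H}.
Refine {C,D,E,G} on symbol a: members go to different blocks, giving {C,D,E} and {G}.
On input b, block {C,D,E} splits into {C,D} and {E}.
No further refinement is possible. Final partition (7 blocks): {A} | {C,D} | {B} | {F} | {H} | {G} | {E}.

7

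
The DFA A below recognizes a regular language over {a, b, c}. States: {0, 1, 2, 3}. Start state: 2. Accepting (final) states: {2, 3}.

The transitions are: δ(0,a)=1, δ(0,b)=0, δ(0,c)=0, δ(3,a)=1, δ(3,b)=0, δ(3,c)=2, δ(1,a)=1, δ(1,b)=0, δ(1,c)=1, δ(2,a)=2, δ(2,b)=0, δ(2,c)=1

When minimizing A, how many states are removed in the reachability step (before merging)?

1

Starting at 2 and following transitions, the reachable set is {0, 1, 2}. That leaves 3 unreachable — 1 in total.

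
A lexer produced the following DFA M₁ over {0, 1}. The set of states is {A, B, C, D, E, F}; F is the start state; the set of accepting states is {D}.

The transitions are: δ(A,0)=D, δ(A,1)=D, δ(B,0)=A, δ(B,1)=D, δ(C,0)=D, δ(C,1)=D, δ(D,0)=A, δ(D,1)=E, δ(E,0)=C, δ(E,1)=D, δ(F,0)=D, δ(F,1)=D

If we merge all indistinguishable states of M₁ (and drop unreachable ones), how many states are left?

First remove the unreachable states {B}; 5 states remain.
Start with accepting vs non-accepting: {D} | {A,C,E,F}.
Refine {A,C,E,F} on symbol 0: members go to different blocks, giving {A,C,F} and {E}.
Stable partition: {D} | {A,C,F} | {E} — 3 equivalence classes.

3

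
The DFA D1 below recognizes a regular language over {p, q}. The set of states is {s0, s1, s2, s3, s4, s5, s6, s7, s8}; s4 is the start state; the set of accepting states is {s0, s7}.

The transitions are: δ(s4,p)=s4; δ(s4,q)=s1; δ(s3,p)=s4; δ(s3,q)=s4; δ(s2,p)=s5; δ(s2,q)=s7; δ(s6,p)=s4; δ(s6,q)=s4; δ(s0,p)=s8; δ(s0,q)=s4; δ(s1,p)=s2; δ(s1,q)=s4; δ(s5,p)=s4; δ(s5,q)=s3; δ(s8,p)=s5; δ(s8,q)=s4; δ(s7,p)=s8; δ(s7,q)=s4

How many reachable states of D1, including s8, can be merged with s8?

States {s0,s6} cannot be reached from the start state, so discard them.
Start with accepting vs non-accepting: {s7} | {s1,s2,s3,s4,s5,s8}.
Refine {s1,s2,s3,s4,s5,s8} on symbol q: members go to different blocks, giving {s1,s3,s4,s5,s8} and {s2}.
On input p, block {s1,s3,s4,s5,s8} splits into {s3,s4,s5,s8} and {s1}.
On input q, block {s3,s4,s5,s8} splits into {s3,s5,s8} and {s4}.
Split {s3,s5,s8} by δ(·,p) → {s3,s5} and {s8}.
Split {s3,s5} by δ(·,q) → {s3} and {s5}.
The partition is now stable with 7 blocks: {s7} | {s3} | {s2} | {s1} | {s4} | {s8} | {s5}.
State s8 belongs to the block {s8}, which has 1 states.

1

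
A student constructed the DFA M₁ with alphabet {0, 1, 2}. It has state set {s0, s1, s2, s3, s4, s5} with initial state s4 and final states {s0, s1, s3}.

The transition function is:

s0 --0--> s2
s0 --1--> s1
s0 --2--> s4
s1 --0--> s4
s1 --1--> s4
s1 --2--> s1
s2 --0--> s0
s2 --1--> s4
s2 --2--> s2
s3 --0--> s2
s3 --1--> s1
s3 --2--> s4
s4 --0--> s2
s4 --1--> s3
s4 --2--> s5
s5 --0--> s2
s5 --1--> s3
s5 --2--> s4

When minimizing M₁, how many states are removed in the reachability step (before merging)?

0

Exploring from s4, all states are eventually visited, so none are unreachable.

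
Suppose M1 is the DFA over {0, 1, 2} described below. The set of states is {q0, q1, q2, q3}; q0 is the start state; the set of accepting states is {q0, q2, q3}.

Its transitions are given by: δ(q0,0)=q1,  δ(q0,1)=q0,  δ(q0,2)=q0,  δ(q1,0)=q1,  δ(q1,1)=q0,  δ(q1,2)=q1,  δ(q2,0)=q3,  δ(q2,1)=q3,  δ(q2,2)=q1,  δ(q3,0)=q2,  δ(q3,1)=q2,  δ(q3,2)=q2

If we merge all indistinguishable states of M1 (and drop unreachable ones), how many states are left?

First remove the unreachable states {q2,q3}; 2 states remain.
P0 = {q0} | {q1}.
The partition is now stable with 2 blocks: {q0} | {q1}.

2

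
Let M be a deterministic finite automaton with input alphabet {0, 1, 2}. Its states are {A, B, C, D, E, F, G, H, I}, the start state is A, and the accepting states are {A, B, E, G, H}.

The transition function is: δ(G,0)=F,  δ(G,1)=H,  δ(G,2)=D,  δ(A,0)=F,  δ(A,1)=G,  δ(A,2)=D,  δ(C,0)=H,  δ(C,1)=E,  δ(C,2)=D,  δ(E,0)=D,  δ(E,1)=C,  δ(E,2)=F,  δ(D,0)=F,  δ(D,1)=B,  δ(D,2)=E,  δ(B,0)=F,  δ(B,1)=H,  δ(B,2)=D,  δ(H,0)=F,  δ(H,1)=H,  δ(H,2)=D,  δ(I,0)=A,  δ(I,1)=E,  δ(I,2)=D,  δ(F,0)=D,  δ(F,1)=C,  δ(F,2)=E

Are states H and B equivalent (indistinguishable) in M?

Reachable states from the start: {A,B,C,D,E,F,G,H}. Unreachable: {I} — drop them.
Start with accepting vs non-accepting: {A,B,E,G,H} | {C,D,F}.
Refine {A,B,E,G,H} on symbol 1: members go to different blocks, giving {A,B,G,H} and {E}.
Split {C,D,F} by δ(·,0) → {D,F} and {C}.
On input 1, block {D,F} splits into {D} and {F}.
No further refinement is possible. Final partition (5 blocks): {A,B,G,H} | {D} | {E} | {C} | {F}.
H and B lie in the same block of the stable partition, so they are equivalent — no string distinguishes them.

Yes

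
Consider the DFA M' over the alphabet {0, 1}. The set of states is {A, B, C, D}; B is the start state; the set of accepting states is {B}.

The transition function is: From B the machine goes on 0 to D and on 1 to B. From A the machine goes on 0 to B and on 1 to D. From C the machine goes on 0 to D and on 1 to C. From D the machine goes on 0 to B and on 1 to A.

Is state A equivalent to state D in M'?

Yes

States {C} cannot be reached from the start state, so discard them.
Initial partition by acceptance: {B} | {A,D}.
Stable partition: {B} | {A,D} — 2 equivalence classes.
A and D lie in the same block of the stable partition, so they are equivalent — no string distinguishes them.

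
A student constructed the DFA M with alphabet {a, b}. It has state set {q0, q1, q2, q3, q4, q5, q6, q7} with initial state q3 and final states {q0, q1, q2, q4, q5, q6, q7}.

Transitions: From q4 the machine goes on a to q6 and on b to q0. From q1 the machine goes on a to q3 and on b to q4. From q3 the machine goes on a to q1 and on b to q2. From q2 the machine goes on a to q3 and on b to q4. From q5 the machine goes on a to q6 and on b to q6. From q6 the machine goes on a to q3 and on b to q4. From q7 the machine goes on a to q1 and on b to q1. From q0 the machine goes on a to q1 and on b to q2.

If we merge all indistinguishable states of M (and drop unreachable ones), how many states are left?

States {q5,q7} cannot be reached from the start state, so discard them.
P0 = {q0,q1,q2,q4,q6} | {q3}.
Refine {q0,q1,q2,q4,q6} on symbol a: members go to different blocks, giving {q1,q2,q6} and {q0,q4}.
On input b, block {q0,q4} splits into {q0} and {q4}.
The partition is now stable with 4 blocks: {q1,q2,q6} | {q3} | {q0} | {q4}.

4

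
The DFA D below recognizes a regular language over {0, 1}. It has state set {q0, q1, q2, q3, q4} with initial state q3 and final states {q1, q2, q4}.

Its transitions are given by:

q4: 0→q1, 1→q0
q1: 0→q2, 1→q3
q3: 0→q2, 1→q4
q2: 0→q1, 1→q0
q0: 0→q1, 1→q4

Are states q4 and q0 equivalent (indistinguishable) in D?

Start with accepting vs non-accepting: {q1,q2,q4} | {q0,q3}.
Stable partition: {q1,q2,q4} | {q0,q3} — 2 equivalence classes.
q4 and q0 end up in different blocks, so they are distinguishable. For instance, the string 'ε' is accepted from only q4.

No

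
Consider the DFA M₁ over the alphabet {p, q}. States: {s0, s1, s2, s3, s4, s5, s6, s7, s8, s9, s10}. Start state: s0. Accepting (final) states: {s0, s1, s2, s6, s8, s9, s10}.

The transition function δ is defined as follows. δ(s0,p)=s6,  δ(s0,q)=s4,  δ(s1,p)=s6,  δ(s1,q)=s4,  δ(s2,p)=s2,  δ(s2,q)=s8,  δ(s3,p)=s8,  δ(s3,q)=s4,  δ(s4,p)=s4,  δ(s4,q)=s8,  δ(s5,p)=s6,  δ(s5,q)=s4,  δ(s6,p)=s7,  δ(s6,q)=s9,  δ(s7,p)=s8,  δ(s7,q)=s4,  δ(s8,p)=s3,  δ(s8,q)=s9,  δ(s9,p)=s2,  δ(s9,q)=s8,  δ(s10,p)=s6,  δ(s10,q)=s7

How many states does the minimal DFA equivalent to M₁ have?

5

First remove the unreachable states {s1,s5,s10}; 8 states remain.
Start with accepting vs non-accepting: {s0,s2,s6,s8,s9} | {s3,s4,s7}.
On input p, block {s0,s2,s6,s8,s9} splits into {s0,s2,s9} and {s6,s8}.
On input p, block {s0,s2,s9} splits into {s2,s9} and {s0}.
Split {s3,s4,s7} by δ(·,p) → {s3,s7} and {s4}.
The partition is now stable with 5 blocks: {s2,s9} | {s3,s7} | {s6,s8} | {s0} | {s4}.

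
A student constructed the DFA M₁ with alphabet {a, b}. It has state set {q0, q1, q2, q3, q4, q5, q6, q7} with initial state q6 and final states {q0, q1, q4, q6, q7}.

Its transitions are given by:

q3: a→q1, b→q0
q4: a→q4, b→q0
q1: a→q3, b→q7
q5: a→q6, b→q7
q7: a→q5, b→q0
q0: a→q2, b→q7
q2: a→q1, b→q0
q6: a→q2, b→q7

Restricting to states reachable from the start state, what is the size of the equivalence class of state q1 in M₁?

4

States {q4} cannot be reached from the start state, so discard them.
Start with accepting vs non-accepting: {q0,q1,q6,q7} | {q2,q3,q5}.
Stable partition: {q0,q1,q6,q7} | {q2,q3,q5} — 2 equivalence classes.
State q1 belongs to the block {q0,q1,q6,q7}, which has 4 states.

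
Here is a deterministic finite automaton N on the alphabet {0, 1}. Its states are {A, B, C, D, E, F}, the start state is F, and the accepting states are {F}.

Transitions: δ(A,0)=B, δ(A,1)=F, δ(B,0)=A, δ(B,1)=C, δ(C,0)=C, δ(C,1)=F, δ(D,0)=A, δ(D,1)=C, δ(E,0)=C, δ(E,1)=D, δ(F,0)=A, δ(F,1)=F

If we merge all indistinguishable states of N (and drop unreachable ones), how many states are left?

4

Reachable states from the start: {A,B,C,F}. Unreachable: {D,E} — drop them.
P0 = {F} | {A,B,C}.
Refine {A,B,C} on symbol 1: members go to different blocks, giving {A,C} and {B}.
Split {A,C} by δ(·,0) → {A} and {C}.
Stable partition: {F} | {A} | {B} | {C} — 4 equivalence classes.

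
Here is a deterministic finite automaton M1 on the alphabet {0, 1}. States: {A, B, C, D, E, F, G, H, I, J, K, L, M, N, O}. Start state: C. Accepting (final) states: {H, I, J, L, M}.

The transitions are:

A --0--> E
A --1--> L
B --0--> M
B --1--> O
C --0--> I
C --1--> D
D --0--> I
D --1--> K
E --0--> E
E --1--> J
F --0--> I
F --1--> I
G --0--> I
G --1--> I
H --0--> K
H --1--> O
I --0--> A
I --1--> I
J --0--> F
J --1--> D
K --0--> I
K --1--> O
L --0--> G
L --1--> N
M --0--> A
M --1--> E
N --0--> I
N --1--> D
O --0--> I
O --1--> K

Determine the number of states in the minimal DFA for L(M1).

5

States {B,H,M} cannot be reached from the start state, so discard them.
P0 = {I,J,L} | {A,C,D,E,F,G,K,N,O}.
Split {I,J,L} by δ(·,1) → {J,L} and {I}.
On input 0, block {A,C,D,E,F,G,K,N,O} splits into {C,D,F,G,K,N,O} and {A,E}.
Refine {C,D,F,G,K,N,O} on symbol 1: members go to different blocks, giving {C,D,K,N,O} and {F,G}.
No further refinement is possible. Final partition (5 blocks): {J,L} | {C,D,K,N,O} | {I} | {A,E} | {F,G}.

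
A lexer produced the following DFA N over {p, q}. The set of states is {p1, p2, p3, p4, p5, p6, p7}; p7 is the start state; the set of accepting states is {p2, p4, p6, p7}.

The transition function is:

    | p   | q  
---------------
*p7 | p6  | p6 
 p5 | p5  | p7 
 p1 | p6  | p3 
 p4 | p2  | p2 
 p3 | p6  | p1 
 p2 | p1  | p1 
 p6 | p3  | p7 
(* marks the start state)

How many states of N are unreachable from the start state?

3

No path from p7 leads to p2, p4, p5; the other 4 states are all reachable.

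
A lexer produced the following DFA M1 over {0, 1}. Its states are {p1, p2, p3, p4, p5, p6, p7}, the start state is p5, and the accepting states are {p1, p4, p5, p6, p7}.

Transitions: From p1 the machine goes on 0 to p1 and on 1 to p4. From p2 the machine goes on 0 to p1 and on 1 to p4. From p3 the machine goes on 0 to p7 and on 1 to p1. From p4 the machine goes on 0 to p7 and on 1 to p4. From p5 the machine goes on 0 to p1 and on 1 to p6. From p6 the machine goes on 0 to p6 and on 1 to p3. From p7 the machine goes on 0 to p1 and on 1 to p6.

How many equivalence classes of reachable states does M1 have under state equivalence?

5

Reachable states from the start: {p1,p3,p4,p5,p6,p7}. Unreachable: {p2} — drop them.
P0 = {p1,p4,p5,p6,p7} | {p3}.
Refine {p1,p4,p5,p6,p7} on symbol 1: members go to different blocks, giving {p1,p4,p5,p7} and {p6}.
On input 1, block {p1,p4,p5,p7} splits into {p1,p4} and {p5,p7}.
On input 0, block {p1,p4} splits into {p1} and {p4}.
The partition is now stable with 5 blocks: {p1} | {p3} | {p6} | {p5,p7} | {p4}.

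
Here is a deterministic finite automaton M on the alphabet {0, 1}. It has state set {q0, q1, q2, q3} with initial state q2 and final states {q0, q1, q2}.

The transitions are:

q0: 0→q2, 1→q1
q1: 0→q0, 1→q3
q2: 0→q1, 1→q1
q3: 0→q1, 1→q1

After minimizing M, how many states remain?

4

All states are reachable from the start state.
Start with accepting vs non-accepting: {q0,q1,q2} | {q3}.
Refine {q0,q1,q2} on symbol 1: members go to different blocks, giving {q0,q2} and {q1}.
On input 0, block {q0,q2} splits into {q0} and {q2}.
Stable partition: {q0} | {q3} | {q1} | {q2} — 4 equivalence classes.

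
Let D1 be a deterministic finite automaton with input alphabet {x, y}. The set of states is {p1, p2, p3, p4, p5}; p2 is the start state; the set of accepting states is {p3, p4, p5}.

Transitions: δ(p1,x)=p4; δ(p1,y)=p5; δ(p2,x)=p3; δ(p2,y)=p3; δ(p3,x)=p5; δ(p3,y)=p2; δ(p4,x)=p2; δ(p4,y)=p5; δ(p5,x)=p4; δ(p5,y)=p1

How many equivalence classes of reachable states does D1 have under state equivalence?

All states are reachable from the start state.
P0 = {p3,p4,p5} | {p1,p2}.
On input x, block {p3,p4,p5} splits into {p3,p5} and {p4}.
Refine {p3,p5} on symbol x: members go to different blocks, giving {p3} and {p5}.
On input x, block {p1,p2} splits into {p1} and {p2}.
No further refinement is possible. Final partition (5 blocks): {p3} | {p1} | {p4} | {p5} | {p2}.

5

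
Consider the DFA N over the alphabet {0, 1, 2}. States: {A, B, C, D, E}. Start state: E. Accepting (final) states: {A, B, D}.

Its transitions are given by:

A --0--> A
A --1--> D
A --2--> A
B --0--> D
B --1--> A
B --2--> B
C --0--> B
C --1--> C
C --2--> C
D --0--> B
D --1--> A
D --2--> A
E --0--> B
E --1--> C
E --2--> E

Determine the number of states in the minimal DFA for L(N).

P0 = {A,B,D} | {C,E}.
Stable partition: {A,B,D} | {C,E} — 2 equivalence classes.

2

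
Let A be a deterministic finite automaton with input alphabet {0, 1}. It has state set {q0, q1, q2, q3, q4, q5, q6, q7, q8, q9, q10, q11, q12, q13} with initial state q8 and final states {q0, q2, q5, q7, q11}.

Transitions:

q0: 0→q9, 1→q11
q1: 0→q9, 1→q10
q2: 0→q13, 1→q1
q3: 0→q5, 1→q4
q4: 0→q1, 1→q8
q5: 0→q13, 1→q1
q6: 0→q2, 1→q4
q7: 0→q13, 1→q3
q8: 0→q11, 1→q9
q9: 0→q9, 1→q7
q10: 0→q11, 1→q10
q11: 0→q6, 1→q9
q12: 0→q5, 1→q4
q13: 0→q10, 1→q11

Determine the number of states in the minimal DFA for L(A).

10

First remove the unreachable states {q0,q12}; 12 states remain.
Initial partition by acceptance: {q2,q5,q7,q11} | {q1,q3,q4,q6,q8,q9,q10,q13}.
On input 0, block {q1,q3,q4,q6,q8,q9,q10,q13} splits into {q1,q4,q9,q13} and {q3,q6,q8,q10}.
Split {q2,q5,q7,q11} by δ(·,0) → {q2,q5,q7} and {q11}.
Refine {q2,q5,q7} on symbol 1: members go to different blocks, giving {q2,q5} and {q7}.
Split {q1,q4,q9,q13} by δ(·,0) → {q1,q4,q9} and {q13}.
Refine {q1,q4,q9} on symbol 1: members go to different blocks, giving {q1,q4} and {q9}.
Split {q1,q4} by δ(·,0) → {q1} and {q4}.
Refine {q3,q6,q8,q10} on symbol 0: members go to different blocks, giving {q3,q6} and {q8,q10}.
On input 1, block {q8,q10} splits into {q8} and {q10}.
No further refinement is possible. Final partition (10 blocks): {q2,q5} | {q1} | {q3,q6} | {q11} | {q7} | {q13} | {q9} | {q4} | {q8} | {q10}.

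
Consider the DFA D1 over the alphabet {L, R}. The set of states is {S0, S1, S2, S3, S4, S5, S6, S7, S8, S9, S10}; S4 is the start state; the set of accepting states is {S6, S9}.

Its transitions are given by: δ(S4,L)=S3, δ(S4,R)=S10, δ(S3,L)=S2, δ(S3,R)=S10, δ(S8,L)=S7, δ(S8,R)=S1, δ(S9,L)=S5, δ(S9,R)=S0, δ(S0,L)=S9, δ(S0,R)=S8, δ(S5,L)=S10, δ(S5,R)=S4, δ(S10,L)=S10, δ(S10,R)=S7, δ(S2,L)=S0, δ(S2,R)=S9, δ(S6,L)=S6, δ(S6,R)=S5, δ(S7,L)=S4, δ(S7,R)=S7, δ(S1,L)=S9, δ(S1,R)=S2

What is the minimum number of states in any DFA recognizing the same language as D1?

States {S6} cannot be reached from the start state, so discard them.
P0 = {S9} | {S0,S1,S2,S3,S4,S5,S7,S8,S10}.
Split {S0,S1,S2,S3,S4,S5,S7,S8,S10} by δ(·,L) → {S2,S3,S4,S5,S7,S8,S10} and {S0,S1}.
On input L, block {S2,S3,S4,S5,S7,S8,S10} splits into {S3,S4,S5,S7,S8,S10} and {S2}.
Split {S3,S4,S5,S7,S8,S10} by δ(·,L) → {S4,S5,S7,S8,S10} and {S3}.
Split {S4,S5,S7,S8,S10} by δ(·,L) → {S5,S7,S8,S10} and {S4}.
Refine {S5,S7,S8,S10} on symbol L: members go to different blocks, giving {S5,S8,S10} and {S7}.
On input L, block {S5,S8,S10} splits into {S5,S10} and {S8}.
Refine {S5,S10} on symbol R: members go to different blocks, giving {S5} and {S10}.
On input R, block {S0,S1} splits into {S0} and {S1}.
No further refinement is possible. Final partition (10 blocks): {S9} | {S5} | {S0} | {S2} | {S3} | {S4} | {S7} | {S8} | {S10} | {S1}.

10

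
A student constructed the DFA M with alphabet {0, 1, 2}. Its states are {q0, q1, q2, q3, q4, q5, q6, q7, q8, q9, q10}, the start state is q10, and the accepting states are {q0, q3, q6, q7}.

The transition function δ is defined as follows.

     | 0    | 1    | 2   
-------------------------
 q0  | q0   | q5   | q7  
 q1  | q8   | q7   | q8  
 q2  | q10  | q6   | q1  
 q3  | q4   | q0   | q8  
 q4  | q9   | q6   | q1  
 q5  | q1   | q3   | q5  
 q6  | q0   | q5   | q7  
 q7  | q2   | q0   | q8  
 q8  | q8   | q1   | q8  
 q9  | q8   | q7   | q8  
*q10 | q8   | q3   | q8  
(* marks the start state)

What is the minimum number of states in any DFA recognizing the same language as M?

All states are reachable from the start state.
Start with accepting vs non-accepting: {q0,q3,q6,q7} | {q1,q2,q4,q5,q8,q9,q10}.
Refine {q0,q3,q6,q7} on symbol 0: members go to different blocks, giving {q0,q6} and {q3,q7}.
On input 1, block {q1,q2,q4,q5,q8,q9,q10} splits into {q1,q5,q9,q10} and {q2,q4} and {q8}.
Refine {q1,q5,q9,q10} on symbol 0: members go to different blocks, giving {q1,q9,q10} and {q5}.
No further refinement is possible. Final partition (6 blocks): {q0,q6} | {q1,q9,q10} | {q3,q7} | {q2,q4} | {q8} | {q5}.

6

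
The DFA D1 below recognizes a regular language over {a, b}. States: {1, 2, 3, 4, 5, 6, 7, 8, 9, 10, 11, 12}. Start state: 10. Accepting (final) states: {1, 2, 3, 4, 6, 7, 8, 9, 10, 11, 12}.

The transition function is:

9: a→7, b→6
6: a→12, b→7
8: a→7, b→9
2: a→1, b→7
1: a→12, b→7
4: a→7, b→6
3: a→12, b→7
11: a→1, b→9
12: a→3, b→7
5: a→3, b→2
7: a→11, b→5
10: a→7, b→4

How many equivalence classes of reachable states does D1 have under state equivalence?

First remove the unreachable states {8}; 11 states remain.
Initial partition by acceptance: {1,2,3,4,6,7,9,10,11,12} | {5}.
On input b, block {1,2,3,4,6,7,9,10,11,12} splits into {1,2,3,4,6,9,10,11,12} and {7}.
On input a, block {1,2,3,4,6,9,10,11,12} splits into {1,2,3,6,11,12} and {4,9,10}.
Split {1,2,3,6,11,12} by δ(·,b) → {1,2,3,6,12} and {11}.
Refine {4,9,10} on symbol b: members go to different blocks, giving {4,9} and {10}.
No further refinement is possible. Final partition (6 blocks): {1,2,3,6,12} | {5} | {7} | {4,9} | {11} | {10}.

6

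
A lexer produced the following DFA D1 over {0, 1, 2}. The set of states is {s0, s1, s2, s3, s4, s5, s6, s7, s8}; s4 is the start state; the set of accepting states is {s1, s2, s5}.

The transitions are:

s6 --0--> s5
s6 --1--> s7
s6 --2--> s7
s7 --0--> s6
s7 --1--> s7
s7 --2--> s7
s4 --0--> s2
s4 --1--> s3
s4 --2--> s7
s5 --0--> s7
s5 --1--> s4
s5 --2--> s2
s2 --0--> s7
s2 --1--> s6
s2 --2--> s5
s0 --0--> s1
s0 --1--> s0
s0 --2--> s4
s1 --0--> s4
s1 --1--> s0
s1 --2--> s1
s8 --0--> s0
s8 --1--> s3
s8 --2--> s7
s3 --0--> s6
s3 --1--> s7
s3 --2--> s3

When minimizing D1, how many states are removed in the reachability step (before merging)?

3

No path from s4 leads to s0, s1, s8; the other 6 states are all reachable.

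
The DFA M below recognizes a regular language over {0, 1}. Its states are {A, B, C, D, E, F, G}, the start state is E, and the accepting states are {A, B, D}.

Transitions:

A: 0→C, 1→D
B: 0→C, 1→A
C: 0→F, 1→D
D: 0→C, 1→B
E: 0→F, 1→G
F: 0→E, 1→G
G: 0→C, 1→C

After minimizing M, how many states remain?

Every state is reachable, so we keep all 7.
Start with accepting vs non-accepting: {A,B,D} | {C,E,F,G}.
Split {C,E,F,G} by δ(·,1) → {E,F,G} and {C}.
On input 0, block {E,F,G} splits into {E,F} and {G}.
Stable partition: {A,B,D} | {E,F} | {C} | {G} — 4 equivalence classes.

4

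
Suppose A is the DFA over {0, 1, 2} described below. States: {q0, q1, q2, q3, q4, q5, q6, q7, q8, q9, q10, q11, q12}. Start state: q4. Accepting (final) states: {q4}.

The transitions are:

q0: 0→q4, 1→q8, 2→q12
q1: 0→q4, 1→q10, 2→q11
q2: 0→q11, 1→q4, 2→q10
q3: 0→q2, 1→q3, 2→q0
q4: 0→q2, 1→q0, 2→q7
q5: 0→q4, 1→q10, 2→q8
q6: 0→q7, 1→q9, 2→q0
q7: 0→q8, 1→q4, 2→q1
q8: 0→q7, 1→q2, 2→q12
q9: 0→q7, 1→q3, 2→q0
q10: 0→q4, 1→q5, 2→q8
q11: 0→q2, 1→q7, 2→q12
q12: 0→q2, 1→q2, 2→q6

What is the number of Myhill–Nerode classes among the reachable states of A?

All states are reachable from the start state.
Start with accepting vs non-accepting: {q4} | {q0,q1,q2,q3,q5,q6,q7,q8,q9,q10,q11,q12}.
Refine {q0,q1,q2,q3,q5,q6,q7,q8,q9,q10,q11,q12} on symbol 0: members go to different blocks, giving {q2,q3,q6,q7,q8,q9,q11,q12} and {q0,q1,q5,q10}.
On input 1, block {q2,q3,q6,q7,q8,q9,q11,q12} splits into {q3,q6,q8,q9,q11,q12} and {q2,q7}.
Refine {q3,q6,q8,q9,q11,q12} on symbol 1: members go to different blocks, giving {q3,q6,q9} and {q8,q11,q12}.
On input 1, block {q0,q1,q5,q10} splits into {q1,q5,q10} and {q0}.
Split {q8,q11,q12} by δ(·,2) → {q8,q11} and {q12}.
No further refinement is possible. Final partition (7 blocks): {q4} | {q3,q6,q9} | {q1,q5,q10} | {q2,q7} | {q8,q11} | {q0} | {q12}.

7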